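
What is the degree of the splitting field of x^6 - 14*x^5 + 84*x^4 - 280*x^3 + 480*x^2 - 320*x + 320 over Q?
The degree of the splitting field over Q equals the order of the Galois group, so first determine the group. The polynomial f is an irreducible sextic over Q, so G = Gal(f/Q) is one of the 16 transitive subgroups 6T1, ..., 6T16 of S_6. The discriminant of f is 564385546240000 = 23756800^2, a perfect square, so G is contained in A_6. The transitive groups of degree 6 contained in A_6 are: A_4 (6T4, order 12), S_4 (6T7, order 24), (C_3 x C_3) : C_4 (6T10, order 36), PSL(2,5) (6T12, order 60), A_6 (6T15, order 360). By Dedekind's theorem, for a prime p not dividing disc(f) the degrees of the irreducible factors of f mod p form the cycle type of an element of G. Factoring f modulo the 19 such primes p <= 79 (skipping 2, 5, 29, which divide the discriminant), each new pattern first appears at: mod 3: f = (x^2 + 2x + 2)(x^4 + 2x^3 + x + 1), pattern 4+2; mod 11: f = (x^3 + 8x + 6)(x^3 + 8x^2 + 10x + 2), pattern 3+3; mod 19: f = (x + 12)(x + 14)(x^2 + 7x + 2)(x^2 + 10x + 10), pattern 2+2+1+1; mod 61: f = (x + 3)(x + 36)(x + 50)(x^3 + 19x^2 + 56x + 10), pattern 3+1+1+1. No other pattern occurs in this range, so the set of observed cycle types is {4+2, 3+3, 2+2+1+1, 3+1+1+1}. The candidates containing elements of all these cycle types are (C_3 x C_3) : C_4 (6T10) of order 36, A_6 (6T15) of order 360; the others are excluded. The observed types are precisely the cycle types that occur in (C_3 x C_3) : C_4 (6T10) (apart from the identity). Each of the other remaining candidates has further cycle types, and by the Chebotarev density theorem the matching factorization patterns would occur for a proportion of primes equal to their share of the group: A_6 (6T15) additionally contains elements of type 5+1 (144 of its 360 elements, about 40% of primes). None of the 19 primes tested shows any such pattern (for each of these groups the chance of that is below 10^-4), which rules them out. Hence G = (C_3 x C_3) : C_4 (6T10), of order 36. The Galois group (C_3 x C_3) : C_4 (6T10) has order 36, so the splitting field has degree 36 over Q.

36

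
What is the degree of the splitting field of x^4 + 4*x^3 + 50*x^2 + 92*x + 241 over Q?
4

The degree of the splitting field over Q equals the order of the Galois group, so first determine the group. The polynomial is an irreducible quartic over Q and its discriminant is 4161798144 = 64512^2, a perfect square, so the Galois group is contained in A_4. The resolvent cubic y^3 - 50*y^2 - 596*y + 35880 splits completely over Q, which gives the Klein four-group V_4. The Galois group V_4 (4T2) has order 4, so the splitting field has degree 4 over Q.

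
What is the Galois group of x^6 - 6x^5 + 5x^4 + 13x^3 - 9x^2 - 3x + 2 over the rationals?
The polynomial f is an irreducible sextic over Q, so G = Gal(f/Q) is one of the 16 transitive subgroups 6T1, ..., 6T16 of S_6. The discriminant of f is 30991489 = 5567^2, a perfect square, so G is contained in A_6. The transitive groups of degree 6 contained in A_6 are: A_4 (6T4, order 12), S_4 (6T7, order 24), (C_3 x C_3) : C_4 (6T10, order 36), PSL(2,5) (6T12, order 60), A_6 (6T15, order 360). By Dedekind's theorem, for a prime p not dividing disc(f) the degrees of the irreducible factors of f mod p form the cycle type of an element of G. Factoring f modulo the 21 such primes p <= 79 (skipping 19, which divides the discriminant), each new pattern first appears at: mod 2: f = (x)(x^5 + x^3 + x^2 + x + 1), pattern 5+1; mod 7: f = (x^3 + 2x^2 + 4x + 5)(x^3 + 6x^2 + 3x + 6), pattern 3+3; mod 61: f = (x + 36)(x + 58)(x^2 + 9x + 38)(x^2 + 13x + 25), pattern 2+2+1+1. No other pattern occurs in this range, so the set of observed cycle types is {5+1, 3+3, 2+2+1+1}. The candidates containing elements of all these cycle types are PSL(2,5) (6T12) of order 60, A_6 (6T15) of order 360; the others are excluded. The observed types are precisely the cycle types that occur in PSL(2,5) (6T12) (apart from the identity). Each of the other remaining candidates has further cycle types, and by the Chebotarev density theorem the matching factorization patterns would occur for a proportion of primes equal to their share of the group: A_6 (6T15) additionally contains elements of type 4+2, 3+1+1+1 (130 of its 360 elements, about 36% of primes). None of the 21 primes tested shows any such pattern (for each of these groups the chance of that is below 10^-4), which rules them out. Hence G = PSL(2,5) (6T12), of order 60.

PSL(2,5) (order 60)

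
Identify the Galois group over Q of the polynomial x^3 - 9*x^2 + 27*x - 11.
S_3 (order 6)

The polynomial is an irreducible cubic over Q and its discriminant is -6912, which is not a perfect square. For an irreducible cubic, a non-square discriminant gives Galois group S_3.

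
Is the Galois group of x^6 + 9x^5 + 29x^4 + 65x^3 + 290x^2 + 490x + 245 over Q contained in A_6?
The polynomial is irreducible of degree 6 over Q. Its discriminant is 598116723780625 = 24456425^2, a perfect square. A Galois group lies in the alternating group exactly when the discriminant is a square in Q, so the Galois group ((C_3 x C_3) : C_4) is contained in A_6.

Yes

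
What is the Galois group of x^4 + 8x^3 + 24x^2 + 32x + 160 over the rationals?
The polynomial is an irreducible quartic over Q and its discriminant is 764411904 = 27648^2, a perfect square, so the Galois group is contained in A_4. The resolvent cubic y^3 - 24*y^2 - 384*y + 4096 splits completely over Q, which gives the Klein four-group V_4.

V_4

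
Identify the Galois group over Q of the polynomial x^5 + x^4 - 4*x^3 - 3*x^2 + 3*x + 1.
C_5 (order 5)

The polynomial f is an irreducible quintic over Q, so G = Gal(f/Q) is a transitive subgroup of S_5: one of C_5 (5T1, order 5), D_5 (5T2, order 10), F_20 (5T3, order 20), A_5 (5T4, order 60) or S_5 (5T5, order 120). The discriminant of f is 14641 = 121^2, a perfect square, so G is contained in A_5. The transitive groups of degree 5 contained in A_5 are: C_5 (5T1, order 5), D_5 (5T2, order 10), A_5 (5T4, order 60). By Dedekind's theorem, for a prime p not dividing disc(f) the degrees of the irreducible factors of f mod p form the cycle type of an element of G. Factoring f modulo the 14 such primes p <= 47 (skipping 11, which divides the discriminant), each new pattern first appears at: mod 2: f = (x^5 + x^4 + x^2 + x + 1), pattern 5; mod 23: f = (x + 9)(x + 12)(x + 13)(x + 17)(x + 19), pattern 1+1+1+1+1. No other pattern occurs in this range, so the set of observed cycle types is {5, 1+1+1+1+1}. The candidates containing elements of all these cycle types are C_5 (5T1) of order 5, D_5 (5T2) of order 10, A_5 (5T4) of order 60; the others are excluded. The observed types are precisely the cycle types that occur in C_5 (5T1). Each of the other remaining candidates has further cycle types, and by the Chebotarev density theorem the matching factorization patterns would occur for a proportion of primes equal to their share of the group: D_5 (5T2) additionally contains elements of type 2+2+1 (5 of its 10 elements, about 50% of primes); A_5 (5T4) additionally contains elements of type 3+1+1, 2+2+1 (35 of its 60 elements, about 58% of primes). None of the 14 primes tested shows any such pattern (for each of these groups the chance of that is below 10^-4), which rules them out. Hence G = C_5 (5T1), of order 5.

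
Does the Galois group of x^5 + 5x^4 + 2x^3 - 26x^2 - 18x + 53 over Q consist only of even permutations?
No

The polynomial is irreducible of degree 5 over Q. Its discriminant is 461338069, which is not a perfect square. A Galois group lies in the alternating group exactly when the discriminant is a square in Q, so the Galois group (S_5) is not contained in A_5.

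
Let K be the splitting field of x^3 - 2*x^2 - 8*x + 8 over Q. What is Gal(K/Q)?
The polynomial is an irreducible cubic over Q and its discriminant is 3136 = 56^2, a perfect square. For an irreducible cubic, a square discriminant forces the Galois group to be A_3, the cyclic group of order 3.

C_3 (also written C3)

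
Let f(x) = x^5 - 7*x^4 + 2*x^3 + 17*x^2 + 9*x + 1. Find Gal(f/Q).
C_5 (order 5)

The polynomial f is an irreducible quintic over Q, so G = Gal(f/Q) is a transitive subgroup of S_5: one of C_5 (5T1, order 5), D_5 (5T2, order 10), F_20 (5T3, order 20), A_5 (5T4, order 60) or S_5 (5T5, order 120). The discriminant of f is 7745089 = 2783^2, a perfect square, so G is contained in A_5. The transitive groups of degree 5 contained in A_5 are: C_5 (5T1, order 5), D_5 (5T2, order 10), A_5 (5T4, order 60). By Dedekind's theorem, for a prime p not dividing disc(f) the degrees of the irreducible factors of f mod p form the cycle type of an element of G. Factoring f modulo the 14 such primes p <= 53 (skipping 11, 23, which divide the discriminant), each new pattern first appears at: mod 2: f = (x^5 + x^4 + x^2 + x + 1), pattern 5; mod 43: f = (x + 8)(x + 19)(x + 30)(x + 31)(x + 34), pattern 1+1+1+1+1. No other pattern occurs in this range, so the set of observed cycle types is {5, 1+1+1+1+1}. The candidates containing elements of all these cycle types are C_5 (5T1) of order 5, D_5 (5T2) of order 10, A_5 (5T4) of order 60; the others are excluded. The observed types are precisely the cycle types that occur in C_5 (5T1). Each of the other remaining candidates has further cycle types, and by the Chebotarev density theorem the matching factorization patterns would occur for a proportion of primes equal to their share of the group: D_5 (5T2) additionally contains elements of type 2+2+1 (5 of its 10 elements, about 50% of primes); A_5 (5T4) additionally contains elements of type 3+1+1, 2+2+1 (35 of its 60 elements, about 58% of primes). None of the 14 primes tested shows any such pattern (for each of these groups the chance of that is below 10^-4), which rules them out. Hence G = C_5 (5T1), of order 5.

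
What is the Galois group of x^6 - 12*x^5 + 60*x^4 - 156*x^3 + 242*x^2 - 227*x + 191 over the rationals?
The polynomial f is an irreducible sextic over Q, so G = Gal(f/Q) is one of the 16 transitive subgroups 6T1, ..., 6T16 of S_6. The discriminant of f is -634885195288459, which is not a perfect square, so G is not contained in A_6. The transitive groups of degree 6 not contained in A_6 are: C_6 (6T1, order 6), S_3 (6T2, order 6), D_6 (6T3, order 12), C_3 x S_3 (6T5, order 18), A_4 x C_2 (6T6, order 24), S_4 (6T8, order 24), S_3 x S_3 (6T9, order 36), S_4 x C_2 (6T11, order 48), (S_3 x S_3) : C_2 (6T13, order 72), PGL(2,5) (6T14, order 120), S_6 (6T16, order 720). By Dedekind's theorem, for a prime p not dividing disc(f) the degrees of the irreducible factors of f mod p form the cycle type of an element of G. Factoring f modulo the 4 such primes p <= 7, each new pattern first appears at: mod 2: f = (x^6 + x + 1), pattern 6; mod 3: f = (x + 2)(x^2 + x + 2)(x^3 + 2x + 2), pattern 3+2+1; mod 5: f = (x^3 + 3x + 2)(x^3 + 3x^2 + 2x + 3), pattern 3+3; mod 7: f = (x + 1)(x^5 + x^4 + 3x^3 + 2x^2 + 2x + 2), pattern 5+1. No other pattern occurs in this range, so the set of observed cycle types is {6, 3+2+1, 3+3, 5+1}. Among the candidates above, the only group containing elements of all these cycle types is S_6 (6T16); every other candidate lacks at least one of them. Hence G = S_6 (6T16), of order 720.

S_6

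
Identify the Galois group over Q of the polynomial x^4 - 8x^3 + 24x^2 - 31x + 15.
The polynomial is an irreducible quartic over Q and its discriminant is 229, which is not a perfect square, so the Galois group is not contained in A_4. The resolvent cubic y^3 - 24*y^2 + 188*y - 481 is irreducible over Q. An irreducible resolvent with non-square discriminant gives S_4.

S_4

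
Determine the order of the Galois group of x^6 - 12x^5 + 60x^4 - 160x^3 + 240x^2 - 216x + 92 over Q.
360

The degree of the splitting field over Q equals the order of the Galois group, so first determine the group. The polynomial f is an irreducible sextic over Q, so G = Gal(f/Q) is one of the 16 transitive subgroups 6T1, ..., 6T16 of S_6. The discriminant of f is 746496000000 = 864000^2, a perfect square, so G is contained in A_6. The transitive groups of degree 6 contained in A_6 are: A_4 (6T4, order 12), S_4 (6T7, order 24), (C_3 x C_3) : C_4 (6T10, order 36), PSL(2,5) (6T12, order 60), A_6 (6T15, order 360). By Dedekind's theorem, for a prime p not dividing disc(f) the degrees of the irreducible factors of f mod p form the cycle type of an element of G. Factoring f modulo the 6 such primes p <= 23 (skipping 2, 3, 5, which divide the discriminant), each new pattern first appears at: mod 7: f = (x + 2)(x^5 + 4x^3 + 2x + 4), pattern 5+1; mod 23: f = (x)(x + 9)(x + 14)(x^3 + 11x^2 + 3x + 18), pattern 3+1+1+1. No other pattern occurs in this range, so the set of observed cycle types is {5+1, 3+1+1+1}. Among the candidates above, the only group containing elements of all these cycle types is A_6 (6T15) — each of A_4 (6T4), S_4 (6T7), (C_3 x C_3) : C_4 (6T10), PSL(2,5) (6T12) lacks at least one of them. Hence G = A_6 (6T15), of order 360. The Galois group A_6 (6T15) has order 360, so the splitting field has degree 360 over Q.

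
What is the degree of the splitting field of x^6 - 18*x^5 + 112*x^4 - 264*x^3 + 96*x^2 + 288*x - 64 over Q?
The degree of the splitting field over Q equals the order of the Galois group, so first determine the group. The polynomial f is an irreducible sextic over Q, so G = Gal(f/Q) is one of the 16 transitive subgroups 6T1, ..., 6T16 of S_6. The discriminant of f is 870211913777152, which is not a perfect square, so G is not contained in A_6. The transitive groups of degree 6 not contained in A_6 are: C_6 (6T1, order 6), S_3 (6T2, order 6), D_6 (6T3, order 12), C_3 x S_3 (6T5, order 18), A_4 x C_2 (6T6, order 24), S_4 (6T8, order 24), S_3 x S_3 (6T9, order 36), S_4 x C_2 (6T11, order 48), (S_3 x S_3) : C_2 (6T13, order 72), PGL(2,5) (6T14, order 120), S_6 (6T16, order 720). By Dedekind's theorem, for a prime p not dividing disc(f) the degrees of the irreducible factors of f mod p form the cycle type of an element of G. Factoring f modulo the 23 such primes p <= 97 (skipping 2, 37, which divide the discriminant), each new pattern first appears at: mod 3: f = (x^3 + x^2 + x + 2)(x^3 + 2x^2 + x + 1), pattern 3+3; mod 5: f = (x^2 + x + 2)(x^2 + 2x + 4)(x^2 + 4x + 2), pattern 2+2+2; mod 67: f = (x + 2)(x + 3)(x + 27)(x + 34)(x + 58)(x + 59), pattern 1+1+1+1+1+1. No other pattern occurs in this range, so the set of observed cycle types is {3+3, 2+2+2, 1+1+1+1+1+1}. The candidates containing elements of all these cycle types are C_6 (6T1) of order 6, S_3 (6T2) of order 6, D_6 (6T3) of order 12, C_3 x S_3 (6T5) of order 18, A_4 x C_2 (6T6) of order 24, S_4 (6T8) of order 24, S_3 x S_3 (6T9) of order 36, S_4 x C_2 (6T11) of order 48, (S_3 x S_3) : C_2 (6T13) of order 72, PGL(2,5) (6T14) of order 120, S_6 (6T16) of order 720; the others are excluded. The observed types are precisely the cycle types that occur in S_3 (6T2). Each of the other remaining candidates has further cycle types, and by the Chebotarev density theorem the matching factorization patterns would occur for a proportion of primes equal to their share of the group: C_6 (6T1) additionally contains elements of type 6 (2 of its 6 elements, about 33% of primes); D_6 (6T3) additionally contains elements of type 6, 2+2+1+1 (5 of its 12 elements, about 42% of primes); C_3 x S_3 (6T5) additionally contains elements of type 6, 3+1+1+1 (10 of its 18 elements, about 56% of primes); A_4 x C_2 (6T6) additionally contains elements of type 6, 2+2+1+1, 2+1+1+1+1 (14 of its 24 elements, about 58% of primes); S_4 (6T8) additionally contains elements of type 4+1+1, 2+2+1+1 (9 of its 24 elements, about 38% of primes); S_3 x S_3 (6T9) additionally contains elements of type 6, 3+1+1+1, 2+2+1+1 (25 of its 36 elements, about 69% of primes); S_4 x C_2 (6T11) additionally contains elements of type 6, 4+2, 4+1+1, 2+2+1+1, 2+1+1+1+1 (32 of its 48 elements, about 67% of primes); (S_3 x S_3) : C_2 (6T13) additionally contains elements of type 6, 4+2, 3+2+1, 3+1+1+1, 2+2+1+1, 2+1+1+1+1 (61 of its 72 elements, about 85% of primes); PGL(2,5) (6T14) additionally contains elements of type 6, 5+1, 4+1+1, 2+2+1+1 (89 of its 120 elements, about 74% of primes); S_6 (6T16) additionally contains elements of type 6, 5+1, 4+2, 4+1+1, 3+2+1, 3+1+1+1, 2+2+1+1, 2+1+1+1+1 (664 of its 720 elements, about 92% of primes). None of the 23 primes tested shows any such pattern (for each of these groups the chance of that is below 10^-4), which rules them out. Hence G = S_3 (6T2), of order 6. The Galois group S_3 (6T2) has order 6, so the splitting field has degree 6 over Q.

6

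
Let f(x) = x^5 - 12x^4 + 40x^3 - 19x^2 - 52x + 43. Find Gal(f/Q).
C_5

The polynomial f is an irreducible quintic over Q, so G = Gal(f/Q) is a transitive subgroup of S_5: one of C_5 (5T1, order 5), D_5 (5T2, order 10), F_20 (5T3, order 20), A_5 (5T4, order 60) or S_5 (5T5, order 120). The discriminant of f is 115971361 = 10769^2, a perfect square, so G is contained in A_5. The transitive groups of degree 5 contained in A_5 are: C_5 (5T1, order 5), D_5 (5T2, order 10), A_5 (5T4, order 60). By Dedekind's theorem, for a prime p not dividing disc(f) the degrees of the irreducible factors of f mod p form the cycle type of an element of G. Factoring f modulo the 14 such primes p <= 47 (skipping 11, which divides the discriminant), each new pattern first appears at: mod 2: f = (x^5 + x^2 + 1), pattern 5; mod 23: f = (x + 1)(x + 9)(x + 11)(x + 15)(x + 21), pattern 1+1+1+1+1. No other pattern occurs in this range, so the set of observed cycle types is {5, 1+1+1+1+1}. The candidates containing elements of all these cycle types are C_5 (5T1) of order 5, D_5 (5T2) of order 10, A_5 (5T4) of order 60; the others are excluded. The observed types are precisely the cycle types that occur in C_5 (5T1). Each of the other remaining candidates has further cycle types, and by the Chebotarev density theorem the matching factorization patterns would occur for a proportion of primes equal to their share of the group: D_5 (5T2) additionally contains elements of type 2+2+1 (5 of its 10 elements, about 50% of primes); A_5 (5T4) additionally contains elements of type 3+1+1, 2+2+1 (35 of its 60 elements, about 58% of primes). None of the 14 primes tested shows any such pattern (for each of these groups the chance of that is below 10^-4), which rules them out. Hence G = C_5 (5T1), of order 5.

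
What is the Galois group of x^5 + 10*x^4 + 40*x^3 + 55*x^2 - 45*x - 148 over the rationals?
F_20 (order 20)

The polynomial f is an irreducible quintic over Q, so G = Gal(f/Q) is a transitive subgroup of S_5: one of C_5 (5T1, order 5), D_5 (5T2, order 10), F_20 (5T3, order 20), A_5 (5T4, order 60) or S_5 (5T5, order 120). The discriminant of f is 12189453125, which is not a perfect square, so G is not contained in A_5. The transitive groups of degree 5 not contained in A_5 are: F_20 (5T3, order 20), S_5 (5T5, order 120). By Dedekind's theorem, for a prime p not dividing disc(f) the degrees of the irreducible factors of f mod p form the cycle type of an element of G. Factoring f modulo the 18 such primes p <= 67 (skipping 5, which divides the discriminant), each new pattern first appears at: mod 2: f = (x)(x^4 + x + 1), pattern 4+1; mod 11: f = (x^5 + 10x^4 + 7x^3 + 10x + 6), pattern 5; mod 19: f = (x + 17)(x^2 + 4x + 9)(x^2 + 8x + 4), pattern 2+2+1; mod 31: f = (x + 3)(x + 8)(x + 9)(x + 25)(x + 27), pattern 1+1+1+1+1. No other pattern occurs in this range, so the set of observed cycle types is {4+1, 5, 2+2+1, 1+1+1+1+1}. The candidates containing elements of all these cycle types are F_20 (5T3) of order 20, S_5 (5T5) of order 120; the others are excluded. The observed types are precisely the cycle types that occur in F_20 (5T3). Each of the other remaining candidates has further cycle types, and by the Chebotarev density theorem the matching factorization patterns would occur for a proportion of primes equal to their share of the group: S_5 (5T5) additionally contains elements of type 3+2, 3+1+1, 2+1+1+1 (50 of its 120 elements, about 42% of primes). None of the 18 primes tested shows any such pattern (for each of these groups the chance of that is below 10^-4), which rules them out. Hence G = F_20 (5T3), of order 20.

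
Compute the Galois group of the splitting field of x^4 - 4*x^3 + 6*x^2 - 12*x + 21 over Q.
4T4: A_4

The polynomial is an irreducible quartic over Q and its discriminant is 331776 = 576^2, a perfect square, so the Galois group is contained in A_4. The resolvent cubic y^3 - 6*y^2 - 36*y + 24 is irreducible over Q. An irreducible resolvent with square discriminant gives A_4.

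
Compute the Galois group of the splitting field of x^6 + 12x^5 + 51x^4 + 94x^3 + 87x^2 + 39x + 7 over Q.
The polynomial f is an irreducible sextic over Q, so G = Gal(f/Q) is one of the 16 transitive subgroups 6T1, ..., 6T16 of S_6. The discriminant of f is -51195483, which is not a perfect square, so G is not contained in A_6. The transitive groups of degree 6 not contained in A_6 are: C_6 (6T1, order 6), S_3 (6T2, order 6), D_6 (6T3, order 12), C_3 x S_3 (6T5, order 18), A_4 x C_2 (6T6, order 24), S_4 (6T8, order 24), S_3 x S_3 (6T9, order 36), S_4 x C_2 (6T11, order 48), (S_3 x S_3) : C_2 (6T13, order 72), PGL(2,5) (6T14, order 120), S_6 (6T16, order 720). By Dedekind's theorem, for a prime p not dividing disc(f) the degrees of the irreducible factors of f mod p form the cycle type of an element of G. Factoring f modulo the 33 such primes p <= 149 (skipping 3, 17, which divide the discriminant), each new pattern first appears at: mod 2: f = (x^6 + x^4 + x^2 + x + 1), pattern 6; mod 7: f = (x)(x + 2)(x + 4)(x^3 + 6x^2 + 4), pattern 3+1+1+1; mod 19: f = (x^3 + 6x^2 + 4x + 6)(x^3 + 6x^2 + 11x + 17), pattern 3+3; mod 53: f = (x^2 + 4x + 23)(x^2 + 10x + 46)(x^2 + 51x + 23), pattern 2+2+2; mod 73: f = (x + 11)(x + 12)(x + 26)(x + 56)(x + 57)(x + 69), pattern 1+1+1+1+1+1. No other pattern occurs in this range, so the set of observed cycle types is {6, 3+1+1+1, 3+3, 2+2+2, 1+1+1+1+1+1}. The candidates containing elements of all these cycle types are C_3 x S_3 (6T5) of order 18, S_3 x S_3 (6T9) of order 36, (S_3 x S_3) : C_2 (6T13) of order 72, S_6 (6T16) of order 720; the others are excluded. The observed types are precisely the cycle types that occur in C_3 x S_3 (6T5). Each of the other remaining candidates has further cycle types, and by the Chebotarev density theorem the matching factorization patterns would occur for a proportion of primes equal to their share of the group: S_3 x S_3 (6T9) additionally contains elements of type 2+2+1+1 (9 of its 36 elements, about 25% of primes); (S_3 x S_3) : C_2 (6T13) additionally contains elements of type 4+2, 3+2+1, 2+2+1+1, 2+1+1+1+1 (45 of its 72 elements, about 62% of primes); S_6 (6T16) additionally contains elements of type 5+1, 4+2, 4+1+1, 3+2+1, 2+2+1+1, 2+1+1+1+1 (504 of its 720 elements, about 70% of primes). None of the 33 primes tested shows any such pattern (for each of these groups the chance of that is below 10^-4), which rules them out. Hence G = C_3 x S_3 (6T5), of order 18.

C_3 x S_3 (also written G18)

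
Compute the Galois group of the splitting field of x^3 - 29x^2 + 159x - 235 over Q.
C_3 (also written C3)

The polynomial is an irreducible cubic over Q and its discriminant is 270400 = 520^2, a perfect square. For an irreducible cubic, a square discriminant forces the Galois group to be A_3, the cyclic group of order 3.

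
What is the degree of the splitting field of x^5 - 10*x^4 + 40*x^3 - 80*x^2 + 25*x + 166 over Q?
The degree of the splitting field over Q equals the order of the Galois group, so first determine the group. The polynomial f is an irreducible quintic over Q, so G = Gal(f/Q) is a transitive subgroup of S_5: one of C_5 (5T1, order 5), D_5 (5T2, order 10), F_20 (5T3, order 20), A_5 (5T4, order 60) or S_5 (5T5, order 120). The discriminant of f is 58564000000 = 242000^2, a perfect square, so G is contained in A_5. The transitive groups of degree 5 contained in A_5 are: C_5 (5T1, order 5), D_5 (5T2, order 10), A_5 (5T4, order 60). By Dedekind's theorem, for a prime p not dividing disc(f) the degrees of the irreducible factors of f mod p form the cycle type of an element of G. Factoring f modulo the 3 such primes p <= 13 (skipping 2, 5, 11, which divide the discriminant), each new pattern first appears at: mod 3: f = (x^5 + 2x^4 + x^3 + x^2 + x + 1), pattern 5; mod 13: f = (x + 4)(x + 6)(x^3 + 6x^2 + 8x + 8), pattern 3+1+1. No other pattern occurs in this range, so the set of observed cycle types is {5, 3+1+1}. Among the candidates above, the only group containing elements of all these cycle types is A_5 (5T4) — each of C_5 (5T1), D_5 (5T2) lacks at least one of them. Hence G = A_5 (5T4), of order 60. The Galois group A_5 (5T4) has order 60, so the splitting field has degree 60 over Q.

60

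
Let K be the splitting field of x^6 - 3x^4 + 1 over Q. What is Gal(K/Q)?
A_4 x C_2 (also written A4xC2)

The polynomial f is an irreducible sextic over Q, so G = Gal(f/Q) is one of the 16 transitive subgroups 6T1, ..., 6T16 of S_6. The discriminant of f is -419904, which is not a perfect square, so G is not contained in A_6. The transitive groups of degree 6 not contained in A_6 are: C_6 (6T1, order 6), S_3 (6T2, order 6), D_6 (6T3, order 12), C_3 x S_3 (6T5, order 18), A_4 x C_2 (6T6, order 24), S_4 (6T8, order 24), S_3 x S_3 (6T9, order 36), S_4 x C_2 (6T11, order 48), (S_3 x S_3) : C_2 (6T13, order 72), PGL(2,5) (6T14, order 120), S_6 (6T16, order 720). By Dedekind's theorem, for a prime p not dividing disc(f) the degrees of the irreducible factors of f mod p form the cycle type of an element of G. Factoring f modulo the 33 such primes p <= 149 (skipping 2, 3, which divide the discriminant), each new pattern first appears at: mod 5: f = (x^3 + x^2 + 4x + 3)(x^3 + 4x^2 + 4x + 2), pattern 3+3; mod 7: f = (x^6 + 4x^4 + 1), pattern 6; mod 17: f = (x + 2)(x + 15)(x^2 + 6)(x^2 + 12), pattern 2+2+1+1; mod 19: f = (x + 6)(x + 7)(x + 12)(x + 13)(x^2 + 6), pattern 2+1+1+1+1; mod 71: f = (x^2 + 40)(x^2 + 45)(x^2 + 54), pattern 2+2+2. No other pattern occurs in this range, so the set of observed cycle types is {3+3, 6, 2+2+1+1, 2+1+1+1+1, 2+2+2}. The candidates containing elements of all these cycle types are A_4 x C_2 (6T6) of order 24, S_4 x C_2 (6T11) of order 48, (S_3 x S_3) : C_2 (6T13) of order 72, S_6 (6T16) of order 720; the others are excluded. The observed types are precisely the cycle types that occur in A_4 x C_2 (6T6) (apart from the identity). Each of the other remaining candidates has further cycle types, and by the Chebotarev density theorem the matching factorization patterns would occur for a proportion of primes equal to their share of the group: S_4 x C_2 (6T11) additionally contains elements of type 4+2, 4+1+1 (12 of its 48 elements, about 25% of primes); (S_3 x S_3) : C_2 (6T13) additionally contains elements of type 4+2, 3+2+1, 3+1+1+1 (34 of its 72 elements, about 47% of primes); S_6 (6T16) additionally contains elements of type 5+1, 4+2, 4+1+1, 3+2+1, 3+1+1+1 (484 of its 720 elements, about 67% of primes). None of the 33 primes tested shows any such pattern (for each of these groups the chance of that is below 10^-4), which rules them out. Hence G = A_4 x C_2 (6T6), of order 24.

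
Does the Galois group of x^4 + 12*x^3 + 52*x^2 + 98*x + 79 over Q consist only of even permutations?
No

The polynomial is irreducible of degree 4 over Q. Its discriminant is 195536, which is not a perfect square. A Galois group lies in the alternating group exactly when the discriminant is a square in Q, so the Galois group (S_4) is not contained in A_4.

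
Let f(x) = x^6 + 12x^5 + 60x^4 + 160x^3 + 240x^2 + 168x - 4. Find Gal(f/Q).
A_6 (order 360)

The polynomial f is an irreducible sextic over Q, so G = Gal(f/Q) is one of the 16 transitive subgroups 6T1, ..., 6T16 of S_6. The discriminant of f is 746496000000 = 864000^2, a perfect square, so G is contained in A_6. The transitive groups of degree 6 contained in A_6 are: A_4 (6T4, order 12), S_4 (6T7, order 24), (C_3 x C_3) : C_4 (6T10, order 36), PSL(2,5) (6T12, order 60), A_6 (6T15, order 360). By Dedekind's theorem, for a prime p not dividing disc(f) the degrees of the irreducible factors of f mod p form the cycle type of an element of G. Factoring f modulo the 6 such primes p <= 23 (skipping 2, 3, 5, which divide the discriminant), each new pattern first appears at: mod 7: f = (x + 6)(x^5 + 6x^4 + 3x^3 + 2x^2 + 4x + 4), pattern 5+1; mod 23: f = (x + 4)(x + 13)(x + 18)(x^3 + x + 17), pattern 3+1+1+1. No other pattern occurs in this range, so the set of observed cycle types is {5+1, 3+1+1+1}. Among the candidates above, the only group containing elements of all these cycle types is A_6 (6T15) — each of A_4 (6T4), S_4 (6T7), (C_3 x C_3) : C_4 (6T10), PSL(2,5) (6T12) lacks at least one of them. Hence G = A_6 (6T15), of order 360.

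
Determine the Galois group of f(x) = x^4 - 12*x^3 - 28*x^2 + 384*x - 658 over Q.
The polynomial is an irreducible quartic over Q and its discriminant is -724255744, which is not a perfect square, so the Galois group is not contained in A_4. The resolvent cubic y^3 + 28*y^2 - 1976*y + 20992 has exactly one rational root, so the Galois group is C_4 or D_4. The quartic remains irreducible over Q(sqrt(disc)), so the group is D_4.

4T3: D_4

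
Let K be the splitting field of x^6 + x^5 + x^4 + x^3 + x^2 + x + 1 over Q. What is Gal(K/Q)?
6T1: C_6

The polynomial f is an irreducible sextic over Q, so G = Gal(f/Q) is one of the 16 transitive subgroups 6T1, ..., 6T16 of S_6. The discriminant of f is -16807, which is not a perfect square, so G is not contained in A_6. The transitive groups of degree 6 not contained in A_6 are: C_6 (6T1, order 6), S_3 (6T2, order 6), D_6 (6T3, order 12), C_3 x S_3 (6T5, order 18), A_4 x C_2 (6T6, order 24), S_4 (6T8, order 24), S_3 x S_3 (6T9, order 36), S_4 x C_2 (6T11, order 48), (S_3 x S_3) : C_2 (6T13, order 72), PGL(2,5) (6T14, order 120), S_6 (6T16, order 720). By Dedekind's theorem, for a prime p not dividing disc(f) the degrees of the irreducible factors of f mod p form the cycle type of an element of G. Factoring f modulo the 37 such primes p <= 163 (skipping 7, which divides the discriminant), each new pattern first appears at: mod 2: f = (x^3 + x + 1)(x^3 + x^2 + 1), pattern 3+3; mod 3: f = (x^6 + x^5 + x^4 + x^3 + x^2 + x + 1), pattern 6; mod 13: f = (x^2 + 3x + 1)(x^2 + 5x + 1)(x^2 + 6x + 1), pattern 2+2+2; mod 29: f = (x + 4)(x + 5)(x + 6)(x + 9)(x + 13)(x + 22), pattern 1+1+1+1+1+1. No other pattern occurs in this range, so the set of observed cycle types is {3+3, 6, 2+2+2, 1+1+1+1+1+1}. The candidates containing elements of all these cycle types are C_6 (6T1) of order 6, D_6 (6T3) of order 12, C_3 x S_3 (6T5) of order 18, A_4 x C_2 (6T6) of order 24, S_3 x S_3 (6T9) of order 36, S_4 x C_2 (6T11) of order 48, (S_3 x S_3) : C_2 (6T13) of order 72, PGL(2,5) (6T14) of order 120, S_6 (6T16) of order 720; the others are excluded. The observed types are precisely the cycle types that occur in C_6 (6T1). Each of the other remaining candidates has further cycle types, and by the Chebotarev density theorem the matching factorization patterns would occur for a proportion of primes equal to their share of the group: D_6 (6T3) additionally contains elements of type 2+2+1+1 (3 of its 12 elements, about 25% of primes); C_3 x S_3 (6T5) additionally contains elements of type 3+1+1+1 (4 of its 18 elements, about 22% of primes); A_4 x C_2 (6T6) additionally contains elements of type 2+2+1+1, 2+1+1+1+1 (6 of its 24 elements, about 25% of primes); S_3 x S_3 (6T9) additionally contains elements of type 3+1+1+1, 2+2+1+1 (13 of its 36 elements, about 36% of primes); S_4 x C_2 (6T11) additionally contains elements of type 4+2, 4+1+1, 2+2+1+1, 2+1+1+1+1 (24 of its 48 elements, about 50% of primes); (S_3 x S_3) : C_2 (6T13) additionally contains elements of type 4+2, 3+2+1, 3+1+1+1, 2+2+1+1, 2+1+1+1+1 (49 of its 72 elements, about 68% of primes); PGL(2,5) (6T14) additionally contains elements of type 5+1, 4+1+1, 2+2+1+1 (69 of its 120 elements, about 58% of primes); S_6 (6T16) additionally contains elements of type 5+1, 4+2, 4+1+1, 3+2+1, 3+1+1+1, 2+2+1+1, 2+1+1+1+1 (544 of its 720 elements, about 76% of primes). None of the 37 primes tested shows any such pattern (for each of these groups the chance of that is below 10^-4), which rules them out. Hence G = C_6 (6T1), of order 6.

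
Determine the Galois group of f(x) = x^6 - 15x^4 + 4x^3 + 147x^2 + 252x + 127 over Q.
The polynomial f is an irreducible sextic over Q, so G = Gal(f/Q) is one of the 16 transitive subgroups 6T1, ..., 6T16 of S_6. The discriminant of f is -860859187200, which is not a perfect square, so G is not contained in A_6. The transitive groups of degree 6 not contained in A_6 are: C_6 (6T1, order 6), S_3 (6T2, order 6), D_6 (6T3, order 12), C_3 x S_3 (6T5, order 18), A_4 x C_2 (6T6, order 24), S_4 (6T8, order 24), S_3 x S_3 (6T9, order 36), S_4 x C_2 (6T11, order 48), (S_3 x S_3) : C_2 (6T13, order 72), PGL(2,5) (6T14, order 120), S_6 (6T16, order 720). By Dedekind's theorem, for a prime p not dividing disc(f) the degrees of the irreducible factors of f mod p form the cycle type of an element of G. Factoring f modulo the 23 such primes p <= 103 (skipping 2, 3, 5, 31, which divide the discriminant), each new pattern first appears at: mod 7: f = (x^3 + 2x^2 + 6x + 3)(x^3 + 5x^2 + 4x + 5), pattern 3+3; mod 11: f = (x^2 + 2x + 10)(x^2 + 3x + 6)(x^2 + 6x + 10), pattern 2+2+2; mod 43: f = (x + 7)(x + 18)(x + 25)(x + 39)(x + 41)(x + 42), pattern 1+1+1+1+1+1. No other pattern occurs in this range, so the set of observed cycle types is {3+3, 2+2+2, 1+1+1+1+1+1}. The candidates containing elements of all these cycle types are C_6 (6T1) of order 6, S_3 (6T2) of order 6, D_6 (6T3) of order 12, C_3 x S_3 (6T5) of order 18, A_4 x C_2 (6T6) of order 24, S_4 (6T8) of order 24, S_3 x S_3 (6T9) of order 36, S_4 x C_2 (6T11) of order 48, (S_3 x S_3) : C_2 (6T13) of order 72, PGL(2,5) (6T14) of order 120, S_6 (6T16) of order 720; the others are excluded. The observed types are precisely the cycle types that occur in S_3 (6T2). Each of the other remaining candidates has further cycle types, and by the Chebotarev density theorem the matching factorization patterns would occur for a proportion of primes equal to their share of the group: C_6 (6T1) additionally contains elements of type 6 (2 of its 6 elements, about 33% of primes); D_6 (6T3) additionally contains elements of type 6, 2+2+1+1 (5 of its 12 elements, about 42% of primes); C_3 x S_3 (6T5) additionally contains elements of type 6, 3+1+1+1 (10 of its 18 elements, about 56% of primes); A_4 x C_2 (6T6) additionally contains elements of type 6, 2+2+1+1, 2+1+1+1+1 (14 of its 24 elements, about 58% of primes); S_4 (6T8) additionally contains elements of type 4+1+1, 2+2+1+1 (9 of its 24 elements, about 38% of primes); S_3 x S_3 (6T9) additionally contains elements of type 6, 3+1+1+1, 2+2+1+1 (25 of its 36 elements, about 69% of primes); S_4 x C_2 (6T11) additionally contains elements of type 6, 4+2, 4+1+1, 2+2+1+1, 2+1+1+1+1 (32 of its 48 elements, about 67% of primes); (S_3 x S_3) : C_2 (6T13) additionally contains elements of type 6, 4+2, 3+2+1, 3+1+1+1, 2+2+1+1, 2+1+1+1+1 (61 of its 72 elements, about 85% of primes); PGL(2,5) (6T14) additionally contains elements of type 6, 5+1, 4+1+1, 2+2+1+1 (89 of its 120 elements, about 74% of primes); S_6 (6T16) additionally contains elements of type 6, 5+1, 4+2, 4+1+1, 3+2+1, 3+1+1+1, 2+2+1+1, 2+1+1+1+1 (664 of its 720 elements, about 92% of primes). None of the 23 primes tested shows any such pattern (for each of these groups the chance of that is below 10^-4), which rules them out. Hence G = S_3 (6T2), of order 6.

S_3 (also written S3)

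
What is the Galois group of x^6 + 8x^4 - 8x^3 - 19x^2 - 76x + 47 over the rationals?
The polynomial f is an irreducible sextic over Q, so G = Gal(f/Q) is one of the 16 transitive subgroups 6T1, ..., 6T16 of S_6. The discriminant of f is 2046918914580544 = 45242888^2, a perfect square, so G is contained in A_6. The transitive groups of degree 6 contained in A_6 are: A_4 (6T4, order 12), S_4 (6T7, order 24), (C_3 x C_3) : C_4 (6T10, order 36), PSL(2,5) (6T12, order 60), A_6 (6T15, order 360). By Dedekind's theorem, for a prime p not dividing disc(f) the degrees of the irreducible factors of f mod p form the cycle type of an element of G. Factoring f modulo the 79 such primes p <= 419 (skipping 2, 31, which divide the discriminant), each new pattern first appears at: mod 3: f = (x^2 + x + 2)(x^4 + 2x^3 + x^2 + 2x + 1), pattern 4+2; mod 5: f = (x^3 + x^2 + 1)(x^3 + 4x^2 + 4x + 2), pattern 3+3; mod 11: f = (x + 1)(x + 7)(x^2 + 4)(x^2 + 3x + 6), pattern 2+2+1+1; mod 67: f = (x + 15)(x + 37)(x + 46)(x + 52)(x + 57)(x + 61), pattern 1+1+1+1+1+1. No other pattern occurs in this range, so the set of observed cycle types is {4+2, 3+3, 2+2+1+1, 1+1+1+1+1+1}. The candidates containing elements of all these cycle types are S_4 (6T7) of order 24, (C_3 x C_3) : C_4 (6T10) of order 36, A_6 (6T15) of order 360; the others are excluded. The observed types are precisely the cycle types that occur in S_4 (6T7). Each of the other remaining candidates has further cycle types, and by the Chebotarev density theorem the matching factorization patterns would occur for a proportion of primes equal to their share of the group: (C_3 x C_3) : C_4 (6T10) additionally contains elements of type 3+1+1+1 (4 of its 36 elements, about 11% of primes); A_6 (6T15) additionally contains elements of type 5+1, 3+1+1+1 (184 of its 360 elements, about 51% of primes). None of the 79 primes tested shows any such pattern (for each of these groups the chance of that is below 10^-4), which rules them out. Hence G = S_4 (6T7), of order 24.

S_4 (order 24)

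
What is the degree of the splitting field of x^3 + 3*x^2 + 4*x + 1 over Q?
The degree of the splitting field over Q equals the order of the Galois group, so first determine the group. The polynomial is an irreducible cubic over Q and its discriminant is -31, which is not a perfect square. For an irreducible cubic, a non-square discriminant gives Galois group S_3. The Galois group S_3 (3T2) has order 6, so the splitting field has degree 6 over Q.

6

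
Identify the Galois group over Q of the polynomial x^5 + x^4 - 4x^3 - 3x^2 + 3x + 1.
C_5, the cyclic group of order 5

The polynomial f is an irreducible quintic over Q, so G = Gal(f/Q) is a transitive subgroup of S_5: one of C_5 (5T1, order 5), D_5 (5T2, order 10), F_20 (5T3, order 20), A_5 (5T4, order 60) or S_5 (5T5, order 120). The discriminant of f is 14641 = 121^2, a perfect square, so G is contained in A_5. The transitive groups of degree 5 contained in A_5 are: C_5 (5T1, order 5), D_5 (5T2, order 10), A_5 (5T4, order 60). By Dedekind's theorem, for a prime p not dividing disc(f) the degrees of the irreducible factors of f mod p form the cycle type of an element of G. Factoring f modulo the 14 such primes p <= 47 (skipping 11, which divides the discriminant), each new pattern first appears at: mod 2: f = (x^5 + x^4 + x^2 + x + 1), pattern 5; mod 23: f = (x + 9)(x + 12)(x + 13)(x + 17)(x + 19), pattern 1+1+1+1+1. No other pattern occurs in this range, so the set of observed cycle types is {5, 1+1+1+1+1}. The candidates containing elements of all these cycle types are C_5 (5T1) of order 5, D_5 (5T2) of order 10, A_5 (5T4) of order 60; the others are excluded. The observed types are precisely the cycle types that occur in C_5 (5T1). Each of the other remaining candidates has further cycle types, and by the Chebotarev density theorem the matching factorization patterns would occur for a proportion of primes equal to their share of the group: D_5 (5T2) additionally contains elements of type 2+2+1 (5 of its 10 elements, about 50% of primes); A_5 (5T4) additionally contains elements of type 3+1+1, 2+2+1 (35 of its 60 elements, about 58% of primes). None of the 14 primes tested shows any such pattern (for each of these groups the chance of that is below 10^-4), which rules them out. Hence G = C_5 (5T1), of order 5.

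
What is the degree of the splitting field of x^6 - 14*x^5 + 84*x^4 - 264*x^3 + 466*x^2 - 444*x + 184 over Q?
24

The degree of the splitting field over Q equals the order of the Galois group, so first determine the group. The polynomial f is an irreducible sextic over Q, so G = Gal(f/Q) is one of the 16 transitive subgroups 6T1, ..., 6T16 of S_6. The discriminant of f is -4014080000, which is not a perfect square, so G is not contained in A_6. The transitive groups of degree 6 not contained in A_6 are: C_6 (6T1, order 6), S_3 (6T2, order 6), D_6 (6T3, order 12), C_3 x S_3 (6T5, order 18), A_4 x C_2 (6T6, order 24), S_4 (6T8, order 24), S_3 x S_3 (6T9, order 36), S_4 x C_2 (6T11, order 48), (S_3 x S_3) : C_2 (6T13, order 72), PGL(2,5) (6T14, order 120), S_6 (6T16, order 720). By Dedekind's theorem, for a prime p not dividing disc(f) the degrees of the irreducible factors of f mod p form the cycle type of an element of G. Factoring f modulo the 22 such primes p <= 97 (skipping 2, 5, 7, which divide the discriminant), each new pattern first appears at: mod 3: f = (x^3 + 2x + 2)(x^3 + x^2 + x + 2), pattern 3+3; mod 13: f = (x + 4)(x + 12)(x^4 + 9x^3 + 9x^2 + 5x + 6), pattern 4+1+1; mod 37: f = (x^2 + x + 15)(x^2 + 3x + 15)(x^2 + 19x + 12), pattern 2+2+2; mod 43: f = (x + 14)(x + 38)(x^2 + 4x + 8)(x^2 + 16x + 31), pattern 2+2+1+1. No other pattern occurs in this range, so the set of observed cycle types is {3+3, 4+1+1, 2+2+2, 2+2+1+1}. The candidates containing elements of all these cycle types are S_4 (6T8) of order 24, S_4 x C_2 (6T11) of order 48, PGL(2,5) (6T14) of order 120, S_6 (6T16) of order 720; the others are excluded. The observed types are precisely the cycle types that occur in S_4 (6T8) (apart from the identity). Each of the other remaining candidates has further cycle types, and by the Chebotarev density theorem the matching factorization patterns would occur for a proportion of primes equal to their share of the group: S_4 x C_2 (6T11) additionally contains elements of type 6, 4+2, 2+1+1+1+1 (17 of its 48 elements, about 35% of primes); PGL(2,5) (6T14) additionally contains elements of type 6, 5+1 (44 of its 120 elements, about 37% of primes); S_6 (6T16) additionally contains elements of type 6, 5+1, 4+2, 3+2+1, 3+1+1+1, 2+1+1+1+1 (529 of its 720 elements, about 73% of primes). None of the 22 primes tested shows any such pattern (for each of these groups the chance of that is below 10^-4), which rules them out. Hence G = S_4 (6T8), of order 24. The Galois group S_4 (6T8) has order 24, so the splitting field has degree 24 over Q.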